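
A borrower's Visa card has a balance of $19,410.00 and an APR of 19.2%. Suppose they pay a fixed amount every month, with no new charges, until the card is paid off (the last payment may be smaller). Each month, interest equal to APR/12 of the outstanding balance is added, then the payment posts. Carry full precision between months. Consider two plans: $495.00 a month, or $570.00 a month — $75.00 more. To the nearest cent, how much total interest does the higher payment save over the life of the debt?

Monthly rate r = 19.2%/12 = 1.6% = 0.016.
At $495.00/mo: n = ⌈−ln(1 − rB₀/P)/ln(1+r)⌉ = 63 payments (last $96.85); total interest = total paid − $19,410.00 = $11,376.85.
At $570.00/mo: 50 payments (last $335.66); total interest $8,855.66.
Interest saved = $11,376.85 − $8,855.66 = $2,521.19.

$2,521.19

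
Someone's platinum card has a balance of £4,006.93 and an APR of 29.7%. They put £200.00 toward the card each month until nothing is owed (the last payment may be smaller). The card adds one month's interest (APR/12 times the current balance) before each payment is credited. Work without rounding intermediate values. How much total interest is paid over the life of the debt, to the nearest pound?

Monthly rate r = 29.7%/12 = 2.475% = 0.02475.
Payoff takes n = ⌈−ln(1 − rB₀/P)/ln(1+r)⌉ = ⌈28.014⌉ = 29 payments; the last is £2.76.
Total paid = 28·£200.00 + £2.76 = £5,602.76.
Total interest = total paid − principal = £5,602.76 − £4,006.93 = £1,595.83.

£1,596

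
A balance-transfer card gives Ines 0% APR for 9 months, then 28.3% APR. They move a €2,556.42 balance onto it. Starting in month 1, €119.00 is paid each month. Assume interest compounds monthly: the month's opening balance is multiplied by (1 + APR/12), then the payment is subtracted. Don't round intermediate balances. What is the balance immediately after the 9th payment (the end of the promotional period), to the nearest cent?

Promo months 1–9 at r₀ = 0%/12 = 0; months 10+ at r₁ = 28.3%/12 = 0.0235833.
After month 9 (no interest yet): B = €2,556.42 − 9·€119.00 = €1,485.42.

€1,485.42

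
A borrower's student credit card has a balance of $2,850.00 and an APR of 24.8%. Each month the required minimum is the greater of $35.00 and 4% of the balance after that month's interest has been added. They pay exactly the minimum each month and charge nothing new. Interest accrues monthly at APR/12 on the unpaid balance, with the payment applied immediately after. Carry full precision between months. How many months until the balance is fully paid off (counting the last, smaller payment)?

Monthly rate r = 24.8%/12 = 2.06667% = 0.0206667.
While 4% of the post-interest balance exceeds $35.00, each month B ← (B·(1+r))·(1 − 0.04), i.e. B shrinks by the factor (1+r)·0.96 = 0.97984.
This holds for months 1–59. Entering month 60 the balance is $857.04; 4% of the post-interest balance is now below $35.00, so the flat $35.00 minimum applies from here.
From month 60 a fixed $35.00 at rate r clears $857.04 in 35 more payments. Total: 59 + 35 = 94 months.

94 months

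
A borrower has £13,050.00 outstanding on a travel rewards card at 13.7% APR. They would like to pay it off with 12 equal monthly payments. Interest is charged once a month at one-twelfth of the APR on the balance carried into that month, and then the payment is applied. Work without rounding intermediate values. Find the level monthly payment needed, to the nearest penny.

£1,169.88

Monthly rate r = 13.7%/12 = 1.14167% = 0.0114167.
Level-payment amortization: P = B₀·r / (1 − (1+r)^(−n)) = 13050.00·0.0114167 / (1 − 1.01142^(−12)).
Denominator 1 − (1+r)^(−12) = 0.12735274.
P = 148.987 / 0.12735274 ≈ 1169.88.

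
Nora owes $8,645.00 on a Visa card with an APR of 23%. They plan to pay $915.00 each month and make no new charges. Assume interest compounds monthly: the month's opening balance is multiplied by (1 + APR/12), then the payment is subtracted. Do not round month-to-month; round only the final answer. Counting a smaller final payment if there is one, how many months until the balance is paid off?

11 payments

Monthly rate r = 23%/12 = 1.91667% = 0.0191667.
Recurrence: B ← B·(1+r) − $915.00.
Month 1: interest $165.70; balance after payment $7,895.70.
Month 2: interest $151.33; balance after payment $7,132.03.
Closed form: n = −ln(1 − rB₀/P)/ln(1+r) = −ln(0.81891)/ln(1.01917) ≈ 10.523, so the balance reaches zero during payment 11.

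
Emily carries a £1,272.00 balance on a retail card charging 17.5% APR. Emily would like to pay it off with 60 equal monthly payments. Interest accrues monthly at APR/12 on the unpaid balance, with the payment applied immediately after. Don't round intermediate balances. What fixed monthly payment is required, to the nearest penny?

£31.96

Monthly rate r = 17.5%/12 = 1.45833% = 0.0145833.
Level-payment amortization: P = B₀·r / (1 − (1+r)^(−n)) = 1272.00·0.0145833 / (1 − 1.01458^(−60)).
Denominator 1 − (1+r)^(−60) = 0.580495552.
P = 18.55 / 0.580495552 ≈ 31.96.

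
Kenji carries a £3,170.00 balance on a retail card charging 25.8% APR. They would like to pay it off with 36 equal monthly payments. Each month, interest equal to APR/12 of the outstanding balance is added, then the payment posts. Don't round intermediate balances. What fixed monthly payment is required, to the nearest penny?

£127.38

Monthly rate r = 25.8%/12 = 2.15% = 0.0215.
Level-payment amortization: P = B₀·r / (1 − (1+r)^(−n)) = 3170.00·0.0215 / (1 − 1.0215^(−36)).
Denominator 1 − (1+r)^(−36) = 0.535036732.
P = 68.155 / 0.535036732 ≈ 127.38.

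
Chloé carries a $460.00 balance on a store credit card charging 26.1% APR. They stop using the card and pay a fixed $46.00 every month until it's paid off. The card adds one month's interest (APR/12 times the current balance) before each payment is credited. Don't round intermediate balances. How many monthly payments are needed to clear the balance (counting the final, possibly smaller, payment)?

Monthly rate r = 26.1%/12 = 2.175% = 0.02175.
Recurrence: B ← B·(1+r) − $46.00.
Month 1: interest $10.01; balance after payment $424.00.
Month 2: interest $9.22; balance after payment $387.23.
Closed form: n = −ln(1 − rB₀/P)/ln(1+r) = −ln(0.7825)/ln(1.02175) ≈ 11.399, so the balance reaches zero during payment 12.

12 payments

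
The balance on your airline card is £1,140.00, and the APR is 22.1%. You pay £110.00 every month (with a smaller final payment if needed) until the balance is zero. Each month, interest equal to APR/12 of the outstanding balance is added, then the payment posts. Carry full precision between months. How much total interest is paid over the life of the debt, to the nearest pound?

£137

Monthly rate r = 22.1%/12 = 1.84167% = 0.0184167.
Payoff takes n = ⌈−ln(1 − rB₀/P)/ln(1+r)⌉ = ⌈11.605⌉ = 12 payments; the last is £66.83.
Total paid = 11·£110.00 + £66.83 = £1,276.83.
Total interest = total paid − principal = £1,276.83 − £1,140.00 = £136.83.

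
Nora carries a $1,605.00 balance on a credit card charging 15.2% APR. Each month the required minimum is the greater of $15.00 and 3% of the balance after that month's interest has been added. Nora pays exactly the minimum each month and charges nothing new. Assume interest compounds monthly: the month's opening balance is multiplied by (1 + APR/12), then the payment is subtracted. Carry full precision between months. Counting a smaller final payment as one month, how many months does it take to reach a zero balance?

Monthly rate r = 15.2%/12 = 1.26667% = 0.0126667.
While 3% of the post-interest balance exceeds $15.00, each month B ← (B·(1+r))·(1 − 0.03), i.e. B shrinks by the factor (1+r)·0.97 = 0.98229.
This holds for months 1–66. Entering month 67 the balance is $493.40; 3% of the post-interest balance is now below $15.00, so the flat $15.00 minimum applies from here.
From month 67 a fixed $15.00 at rate r clears $493.40 in 43 more payments. Total: 66 + 43 = 109 months.

109 months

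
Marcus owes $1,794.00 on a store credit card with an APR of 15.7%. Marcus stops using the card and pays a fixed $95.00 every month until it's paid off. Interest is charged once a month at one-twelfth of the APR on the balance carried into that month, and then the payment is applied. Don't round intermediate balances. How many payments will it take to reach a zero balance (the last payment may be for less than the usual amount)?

22 months

Monthly rate r = 15.7%/12 = 1.30833% = 0.0130833.
Recurrence: B ← B·(1+r) − $95.00.
Month 1: interest $23.47; balance after payment $1,722.47.
Month 2: interest $22.54; balance after payment $1,650.01.
Closed form: n = −ln(1 − rB₀/P)/ln(1+r) = −ln(0.75293)/ln(1.01308) ≈ 21.832, so the balance reaches zero during payment 22.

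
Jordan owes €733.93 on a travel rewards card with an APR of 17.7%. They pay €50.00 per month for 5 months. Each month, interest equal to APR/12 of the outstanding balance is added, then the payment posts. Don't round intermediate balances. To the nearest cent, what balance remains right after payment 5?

€532.19

Monthly rate r = 17.7%/12 = 1.475% = 0.01475.
Each month: B ← B·(1+r) − €50.00.
Month 1: interest €10.83; balance after payment €694.76.
Month 2: interest €10.25; balance after payment €655.00.
Month 3: interest €9.66; balance after payment €614.66.
Month 4: interest €9.07; balance after payment €573.73.
Month 5: interest €8.46; balance after payment €532.19.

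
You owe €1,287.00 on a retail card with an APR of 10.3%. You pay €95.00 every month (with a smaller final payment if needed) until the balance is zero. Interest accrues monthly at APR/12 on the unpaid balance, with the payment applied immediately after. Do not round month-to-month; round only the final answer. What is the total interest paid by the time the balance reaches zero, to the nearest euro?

Monthly rate r = 10.3%/12 = 0.858333% = 0.00858333.
Payoff takes n = ⌈−ln(1 − rB₀/P)/ln(1+r)⌉ = ⌈14.464⌉ = 15 payments; the last is €44.15.
Total paid = 14·€95.00 + €44.15 = €1,374.15.
Total interest = total paid − principal = €1,374.15 − €1,287.00 = €87.15.

€87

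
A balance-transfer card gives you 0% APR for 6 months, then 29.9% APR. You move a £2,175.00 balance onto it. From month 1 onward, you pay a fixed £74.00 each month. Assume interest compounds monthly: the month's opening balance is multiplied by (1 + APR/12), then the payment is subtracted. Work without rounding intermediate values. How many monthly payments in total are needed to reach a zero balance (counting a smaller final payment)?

42 months

Promo months 1–6 at r₀ = 0%/12 = 0; months 7+ at r₁ = 29.9%/12 = 0.0249167.
After month 6 (no interest yet): B = £2,175.00 − 6·£74.00 = £1,731.00.
Then at r₁ with £74.00/mo: n₂ = −ln(1 − r₁·B/P)/ln(1+r₁) ≈ 35.52 → 36 more payments.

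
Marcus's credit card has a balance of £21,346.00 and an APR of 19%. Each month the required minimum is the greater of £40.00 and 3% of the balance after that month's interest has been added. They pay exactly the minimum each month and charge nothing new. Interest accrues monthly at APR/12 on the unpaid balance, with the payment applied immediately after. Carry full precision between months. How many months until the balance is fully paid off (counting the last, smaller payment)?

236 months

Monthly rate r = 19%/12 = 1.58333% = 0.0158333.
While 3% of the post-interest balance exceeds £40.00, each month B ← (B·(1+r))·(1 − 0.03), i.e. B shrinks by the factor (1+r)·0.97 = 0.98536.
This holds for months 1–190. Entering month 191 the balance is £1,294.83; 3% of the post-interest balance is now below £40.00, so the flat £40.00 minimum applies from here.
From month 191 a fixed £40.00 at rate r clears £1,294.83 in 46 more payments. Total: 190 + 46 = 236 months.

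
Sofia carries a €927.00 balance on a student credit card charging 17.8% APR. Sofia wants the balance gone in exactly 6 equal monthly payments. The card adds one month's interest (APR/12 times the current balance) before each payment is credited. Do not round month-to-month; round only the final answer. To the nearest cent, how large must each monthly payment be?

€162.62

Monthly rate r = 17.8%/12 = 1.48333% = 0.0148333.
Level-payment amortization: P = B₀·r / (1 − (1+r)^(−n)) = 927.00·0.0148333 / (1 − 1.01483^(−6)).
Denominator 1 − (1+r)^(−6) = 0.0845562626.
P = 13.7505 / 0.0845562626 ≈ 162.62.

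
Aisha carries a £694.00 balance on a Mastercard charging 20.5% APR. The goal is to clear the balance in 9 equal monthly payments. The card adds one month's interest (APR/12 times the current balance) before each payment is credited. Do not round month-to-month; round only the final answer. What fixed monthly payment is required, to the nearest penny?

Monthly rate r = 20.5%/12 = 1.70833% = 0.0170833.
Level-payment amortization: P = B₀·r / (1 − (1+r)^(−n)) = 694.00·0.0170833 / (1 − 1.01708^(−9)).
Denominator 1 − (1+r)^(−9) = 0.141399453.
P = 11.8558 / 0.141399453 ≈ 83.85.

£83.85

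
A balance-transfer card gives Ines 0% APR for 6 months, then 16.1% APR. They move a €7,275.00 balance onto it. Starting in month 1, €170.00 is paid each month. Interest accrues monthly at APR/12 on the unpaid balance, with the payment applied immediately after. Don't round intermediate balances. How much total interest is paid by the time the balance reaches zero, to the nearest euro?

€2,426

Promo months 1–6 at r₀ = 0%/12 = 0; months 7+ at r₁ = 16.1%/12 = 0.0134167.
After month 6 (no interest yet): B = €7,275.00 − 6·€170.00 = €6,255.00.
Then at r₁ with €170.00/mo: n₂ = −ln(1 − r₁·B/P)/ln(1+r₁) ≈ 51.06 → 52 more payments.
Total paid = 57·€170.00 + €10.72 = €9,700.72; interest = €9,700.72 − €7,275.00 = €2,425.72.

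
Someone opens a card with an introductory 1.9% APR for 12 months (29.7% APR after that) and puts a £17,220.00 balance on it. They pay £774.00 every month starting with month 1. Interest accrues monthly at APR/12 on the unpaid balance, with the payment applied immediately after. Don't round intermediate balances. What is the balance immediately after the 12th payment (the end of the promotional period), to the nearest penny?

Promo months 1–12 at r₀ = 1.9%/12 = 0.00158333; months 13+ at r₁ = 29.7%/12 = 0.02475.
After month 12: iterate B ← B·(1+r₀) − £774.00 for 12 months → £8,180.73.

£8,180.73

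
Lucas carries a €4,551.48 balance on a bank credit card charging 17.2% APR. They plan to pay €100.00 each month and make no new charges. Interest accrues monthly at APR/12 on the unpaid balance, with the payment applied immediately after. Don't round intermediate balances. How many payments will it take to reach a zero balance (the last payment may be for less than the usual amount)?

Monthly rate r = 17.2%/12 = 1.43333% = 0.0143333.
Recurrence: B ← B·(1+r) − €100.00.
Month 1: interest €65.24; balance after payment €4,516.72.
Month 2: interest €64.74; balance after payment €4,481.46.
Closed form: n = −ln(1 − rB₀/P)/ln(1+r) = −ln(0.34762)/ln(1.01433) ≈ 74.246, so the balance reaches zero during payment 75.

75 payments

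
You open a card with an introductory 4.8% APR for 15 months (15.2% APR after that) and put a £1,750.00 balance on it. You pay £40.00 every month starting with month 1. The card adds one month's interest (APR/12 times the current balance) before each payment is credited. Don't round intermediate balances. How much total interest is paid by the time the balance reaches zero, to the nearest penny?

Promo months 1–15 at r₀ = 4.8%/12 = 0.004; months 16+ at r₁ = 15.2%/12 = 0.0126667.
After month 15: iterate B ← B·(1+r₀) − £40.00 for 15 months → £1,240.90.
Then at r₁ with £40.00/mo: n₂ = −ln(1 − r₁·B/P)/ln(1+r₁) ≈ 39.66 → 40 more payments.
Total paid = 54·£40.00 + £26.27 = £2,186.27; interest = £2,186.27 − £1,750.00 = £436.27.

£436.27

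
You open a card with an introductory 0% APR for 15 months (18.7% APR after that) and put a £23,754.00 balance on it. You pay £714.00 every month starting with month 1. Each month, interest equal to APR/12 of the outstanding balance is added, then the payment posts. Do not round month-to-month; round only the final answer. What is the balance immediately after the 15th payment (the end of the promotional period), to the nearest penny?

£13,044.00

Promo months 1–15 at r₀ = 0%/12 = 0; months 16+ at r₁ = 18.7%/12 = 0.0155833.
After month 15 (no interest yet): B = £23,754.00 − 15·£714.00 = £13,044.00.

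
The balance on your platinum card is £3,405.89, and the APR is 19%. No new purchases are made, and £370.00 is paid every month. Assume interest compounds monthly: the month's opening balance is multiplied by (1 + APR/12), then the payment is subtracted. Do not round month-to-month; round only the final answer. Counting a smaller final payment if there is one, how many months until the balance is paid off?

Monthly rate r = 19%/12 = 1.58333% = 0.0158333.
Recurrence: B ← B·(1+r) − £370.00.
Month 1: interest £53.93; balance after payment £3,089.82.
Month 2: interest £48.92; balance after payment £2,768.74.
Closed form: n = −ln(1 − rB₀/P)/ln(1+r) = −ln(0.85425)/ln(1.01583) ≈ 10.028, so the balance reaches zero during payment 11.

11 months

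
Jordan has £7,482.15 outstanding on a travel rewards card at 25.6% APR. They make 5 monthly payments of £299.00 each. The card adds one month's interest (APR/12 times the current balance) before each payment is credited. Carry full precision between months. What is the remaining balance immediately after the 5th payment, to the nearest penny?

£6,754.87

Monthly rate r = 25.6%/12 = 2.13333% = 0.0213333.
Each month: B ← B·(1+r) − £299.00.
Month 1: interest £159.62; balance after payment £7,342.77.
Month 2: interest £156.65; balance after payment £7,200.41.
Month 3: interest £153.61; balance after payment £7,055.02.
Month 4: interest £150.51; balance after payment £6,906.53.
Month 5: interest £147.34; balance after payment £6,754.87.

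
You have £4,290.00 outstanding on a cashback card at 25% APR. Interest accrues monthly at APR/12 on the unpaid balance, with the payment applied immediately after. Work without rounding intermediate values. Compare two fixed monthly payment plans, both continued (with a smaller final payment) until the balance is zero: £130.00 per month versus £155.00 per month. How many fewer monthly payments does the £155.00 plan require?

15 fewer payments

Monthly rate r = 25%/12 = 2.08333% = 0.0208333.
At £130.00/mo: n = ⌈−ln(1 − rB₀/P)/ln(1+r)⌉ = 57 payments (last £53.73); total interest = total paid − £4,290.00 = £3,043.73.
At £155.00/mo: 42 payments (last £106.17); total interest £2,171.17.
Payments saved = 57 − 42 = 15.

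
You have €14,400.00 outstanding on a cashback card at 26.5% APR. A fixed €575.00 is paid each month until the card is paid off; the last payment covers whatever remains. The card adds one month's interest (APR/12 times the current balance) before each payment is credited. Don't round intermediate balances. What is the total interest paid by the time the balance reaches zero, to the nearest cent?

Monthly rate r = 26.5%/12 = 2.20833% = 0.0220833.
Payoff takes n = ⌈−ln(1 − rB₀/P)/ln(1+r)⌉ = ⌈36.867⌉ = 37 payments; the last is €499.43.
Total paid = 36·€575.00 + €499.43 = €21,199.43.
Total interest = total paid − principal = €21,199.43 − €14,400.00 = €6,799.43.

€6,799.43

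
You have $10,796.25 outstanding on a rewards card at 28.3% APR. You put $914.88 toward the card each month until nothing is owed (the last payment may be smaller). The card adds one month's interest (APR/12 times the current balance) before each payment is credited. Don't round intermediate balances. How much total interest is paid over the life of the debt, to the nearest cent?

$2,004.81

Monthly rate r = 28.3%/12 = 2.35833% = 0.0235833.
Payoff takes n = ⌈−ln(1 − rB₀/P)/ln(1+r)⌉ = ⌈13.992⌉ = 14 payments; the last is $907.62.
Total paid = 13·$914.88 + $907.62 = $12,801.06.
Total interest = total paid − principal = $12,801.06 − $10,796.25 = $2,004.81.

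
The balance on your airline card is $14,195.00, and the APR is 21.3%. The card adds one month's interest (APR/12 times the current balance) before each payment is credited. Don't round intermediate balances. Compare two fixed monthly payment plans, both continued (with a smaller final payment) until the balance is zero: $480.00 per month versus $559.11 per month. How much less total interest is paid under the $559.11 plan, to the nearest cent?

Monthly rate r = 21.3%/12 = 1.775% = 0.01775.
At $480.00/mo: n = ⌈−ln(1 − rB₀/P)/ln(1+r)⌉ = 43 payments (last $145.74); total interest = total paid − $14,195.00 = $6,110.74.
At $559.11/mo: 35 payments (last $25.88); total interest $4,840.62.
Interest saved = $6,110.74 − $4,840.62 = $1,270.12.

$1,270.12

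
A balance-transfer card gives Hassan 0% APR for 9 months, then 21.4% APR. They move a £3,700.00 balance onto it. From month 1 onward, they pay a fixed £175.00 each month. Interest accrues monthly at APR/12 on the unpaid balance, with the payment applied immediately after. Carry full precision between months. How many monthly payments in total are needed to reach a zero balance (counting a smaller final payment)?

23 months

Promo months 1–9 at r₀ = 0%/12 = 0; months 10+ at r₁ = 21.4%/12 = 0.0178333.
After month 9 (no interest yet): B = £3,700.00 − 9·£175.00 = £2,125.00.
Then at r₁ with £175.00/mo: n₂ = −ln(1 − r₁·B/P)/ln(1+r₁) ≈ 13.81 → 14 more payments.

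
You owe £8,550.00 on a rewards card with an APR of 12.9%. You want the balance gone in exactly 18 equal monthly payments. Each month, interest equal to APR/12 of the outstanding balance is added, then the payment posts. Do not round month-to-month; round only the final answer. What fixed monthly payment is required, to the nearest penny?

£524.98

Monthly rate r = 12.9%/12 = 1.075% = 0.01075.
Level-payment amortization: P = B₀·r / (1 − (1+r)^(−n)) = 8550.00·0.01075 / (1 − 1.01075^(−18)).
Denominator 1 − (1+r)^(−18) = 0.175078733.
P = 91.9125 / 0.175078733 ≈ 524.98.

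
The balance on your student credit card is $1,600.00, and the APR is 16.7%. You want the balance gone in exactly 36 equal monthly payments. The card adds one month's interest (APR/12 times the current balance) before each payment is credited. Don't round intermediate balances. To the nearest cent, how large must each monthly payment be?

$56.81

Monthly rate r = 16.7%/12 = 1.39167% = 0.0139167.
Level-payment amortization: P = B₀·r / (1 − (1+r)^(−n)) = 1600.00·0.0139167 / (1 − 1.01392^(−36)).
Denominator 1 − (1+r)^(−36) = 0.391979016.
P = 22.2667 / 0.391979016 ≈ 56.81.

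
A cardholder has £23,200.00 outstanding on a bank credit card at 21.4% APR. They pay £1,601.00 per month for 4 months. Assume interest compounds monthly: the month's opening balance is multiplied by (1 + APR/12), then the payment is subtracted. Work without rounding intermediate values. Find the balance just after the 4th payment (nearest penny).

Monthly rate r = 21.4%/12 = 1.78333% = 0.0178333.
Each month: B ← B·(1+r) − £1,601.00.
Month 1: interest £413.73; balance after payment £22,012.73.
Month 2: interest £392.56; balance after payment £20,804.29.
Month 3: interest £371.01; balance after payment £19,574.30.
Month 4: interest £349.08; balance after payment £18,322.38.

£18,322.38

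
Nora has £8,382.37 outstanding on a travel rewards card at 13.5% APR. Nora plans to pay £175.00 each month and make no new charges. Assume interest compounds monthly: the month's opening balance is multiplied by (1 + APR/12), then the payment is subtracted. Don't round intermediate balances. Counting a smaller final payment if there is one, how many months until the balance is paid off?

Monthly rate r = 13.5%/12 = 1.125% = 0.01125.
Recurrence: B ← B·(1+r) − £175.00.
Month 1: interest £94.30; balance after payment £8,301.67.
Month 2: interest £93.39; balance after payment £8,220.07.
Closed form: n = −ln(1 − rB₀/P)/ln(1+r) = −ln(0.46113)/ln(1.01125) ≈ 69.192, so the balance reaches zero during payment 70.

70 payments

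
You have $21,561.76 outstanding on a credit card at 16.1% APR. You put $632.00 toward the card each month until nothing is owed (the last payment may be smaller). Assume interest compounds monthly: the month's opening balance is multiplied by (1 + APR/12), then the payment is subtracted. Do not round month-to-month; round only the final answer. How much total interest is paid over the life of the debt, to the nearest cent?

$7,459.94

Monthly rate r = 16.1%/12 = 1.34167% = 0.0134167.
Payoff takes n = ⌈−ln(1 − rB₀/P)/ln(1+r)⌉ = ⌈45.920⌉ = 46 payments; the last is $581.70.
Total paid = 45·$632.00 + $581.70 = $29,021.70.
Total interest = total paid − principal = $29,021.70 − $21,561.76 = $7,459.94.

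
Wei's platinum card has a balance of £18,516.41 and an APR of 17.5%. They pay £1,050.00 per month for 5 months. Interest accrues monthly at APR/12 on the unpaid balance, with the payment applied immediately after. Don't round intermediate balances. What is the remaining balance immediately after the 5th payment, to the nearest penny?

£14,501.15

Monthly rate r = 17.5%/12 = 1.45833% = 0.0145833.
Each month: B ← B·(1+r) − £1,050.00.
Month 1: interest £270.03; balance after payment £17,736.44.
Month 2: interest £258.66; balance after payment £16,945.10.
Month 3: interest £247.12; balance after payment £16,142.21.
Month 4: interest £235.41; balance after payment £15,327.62.
Month 5: interest £223.53; balance after payment £14,501.15.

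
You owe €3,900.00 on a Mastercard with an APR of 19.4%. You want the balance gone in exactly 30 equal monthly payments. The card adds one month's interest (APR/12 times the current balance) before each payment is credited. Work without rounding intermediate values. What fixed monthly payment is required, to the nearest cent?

Monthly rate r = 19.4%/12 = 1.61667% = 0.0161667.
Level-payment amortization: P = B₀·r / (1 − (1+r)^(−n)) = 3900.00·0.0161667 / (1 − 1.01617^(−30)).
Denominator 1 − (1+r)^(−30) = 0.38191008.
P = 63.05 / 0.38191008 ≈ 165.09.

€165.09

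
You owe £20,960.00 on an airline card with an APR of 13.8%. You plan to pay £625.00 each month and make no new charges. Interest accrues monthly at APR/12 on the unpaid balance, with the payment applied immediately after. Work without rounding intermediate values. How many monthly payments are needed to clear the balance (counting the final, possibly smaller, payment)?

Monthly rate r = 13.8%/12 = 1.15% = 0.0115.
Recurrence: B ← B·(1+r) − £625.00.
Month 1: interest £241.04; balance after payment £20,576.04.
Month 2: interest £236.62; balance after payment £20,187.66.
Closed form: n = −ln(1 − rB₀/P)/ln(1+r) = −ln(0.61434)/ln(1.0115) ≈ 42.610, so the balance reaches zero during payment 43.

43 payments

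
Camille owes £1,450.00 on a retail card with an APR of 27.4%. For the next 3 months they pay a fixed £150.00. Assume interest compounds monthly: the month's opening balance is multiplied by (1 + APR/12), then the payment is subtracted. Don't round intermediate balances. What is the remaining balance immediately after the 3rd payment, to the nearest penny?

Monthly rate r = 27.4%/12 = 2.28333% = 0.0228333.
Each month: B ← B·(1+r) − £150.00.
Month 1: interest £33.11; balance after payment £1,333.11.
Month 2: interest £30.44; balance after payment £1,213.55.
Month 3: interest £27.71; balance after payment £1,091.26.

£1,091.26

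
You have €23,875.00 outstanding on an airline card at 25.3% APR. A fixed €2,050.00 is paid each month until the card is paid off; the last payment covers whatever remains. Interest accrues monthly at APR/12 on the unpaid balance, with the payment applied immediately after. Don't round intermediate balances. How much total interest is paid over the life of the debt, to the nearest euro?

€3,814

Monthly rate r = 25.3%/12 = 2.10833% = 0.0210833.
Payoff takes n = ⌈−ln(1 − rB₀/P)/ln(1+r)⌉ = ⌈13.504⌉ = 14 payments; the last is €1,039.37.
Total paid = 13·€2,050.00 + €1,039.37 = €27,689.37.
Total interest = total paid − principal = €27,689.37 − €23,875.00 = €3,814.37.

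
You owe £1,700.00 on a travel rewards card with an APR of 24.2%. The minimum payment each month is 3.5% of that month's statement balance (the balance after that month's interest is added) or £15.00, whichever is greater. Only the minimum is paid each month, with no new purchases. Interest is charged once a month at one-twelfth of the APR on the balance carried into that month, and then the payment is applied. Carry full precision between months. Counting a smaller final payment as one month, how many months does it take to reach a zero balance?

131 months

Monthly rate r = 24.2%/12 = 2.01667% = 0.0201667.
While 3.5% of the post-interest balance exceeds £15.00, each month B ← (B·(1+r))·(1 − 0.035), i.e. B shrinks by the factor (1+r)·0.965 = 0.98446.
This holds for months 1–90. Entering month 91 the balance is £415.25; 3.5% of the post-interest balance is now below £15.00, so the flat £15.00 minimum applies from here.
From month 91 a fixed £15.00 at rate r clears £415.25 in 41 more payments. Total: 90 + 41 = 131 months.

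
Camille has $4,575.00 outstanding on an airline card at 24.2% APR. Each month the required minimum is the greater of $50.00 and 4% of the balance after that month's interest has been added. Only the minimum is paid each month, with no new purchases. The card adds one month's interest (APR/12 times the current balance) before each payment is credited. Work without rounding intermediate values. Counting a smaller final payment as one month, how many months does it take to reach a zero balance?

98 months

Monthly rate r = 24.2%/12 = 2.01667% = 0.0201667.
While 4% of the post-interest balance exceeds $50.00, each month B ← (B·(1+r))·(1 − 0.04), i.e. B shrinks by the factor (1+r)·0.96 = 0.97936.
This holds for months 1–64. Entering month 65 the balance is $1,204.21; 4% of the post-interest balance is now below $50.00, so the flat $50.00 minimum applies from here.
From month 65 a fixed $50.00 at rate r clears $1,204.21 in 34 more payments. Total: 64 + 34 = 98 months.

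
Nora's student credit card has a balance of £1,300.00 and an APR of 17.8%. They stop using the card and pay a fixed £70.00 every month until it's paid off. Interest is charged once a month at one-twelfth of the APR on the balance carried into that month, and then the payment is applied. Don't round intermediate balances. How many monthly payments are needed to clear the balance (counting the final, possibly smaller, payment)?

22 months

Monthly rate r = 17.8%/12 = 1.48333% = 0.0148333.
Recurrence: B ← B·(1+r) − £70.00.
Month 1: interest £19.28; balance after payment £1,249.28.
Month 2: interest £18.53; balance after payment £1,197.81.
Closed form: n = −ln(1 − rB₀/P)/ln(1+r) = −ln(0.72452)/ln(1.01483) ≈ 21.885, so the balance reaches zero during payment 22.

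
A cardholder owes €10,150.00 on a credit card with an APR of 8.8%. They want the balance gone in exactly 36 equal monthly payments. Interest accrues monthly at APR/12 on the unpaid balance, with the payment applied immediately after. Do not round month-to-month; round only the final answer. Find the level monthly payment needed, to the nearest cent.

€321.82

Monthly rate r = 8.8%/12 = 0.733333% = 0.00733333.
Level-payment amortization: P = B₀·r / (1 − (1+r)^(−n)) = 10150.00·0.00733333 / (1 − 1.00733^(−36)).
Denominator 1 − (1+r)^(−36) = 0.23128632.
P = 74.4333 / 0.23128632 ≈ 321.82.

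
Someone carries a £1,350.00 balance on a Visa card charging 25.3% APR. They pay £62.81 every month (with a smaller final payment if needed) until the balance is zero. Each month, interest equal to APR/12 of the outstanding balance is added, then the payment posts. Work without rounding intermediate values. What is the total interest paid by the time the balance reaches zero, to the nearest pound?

£467

Monthly rate r = 25.3%/12 = 2.10833% = 0.0210833.
Payoff takes n = ⌈−ln(1 − rB₀/P)/ln(1+r)⌉ = ⌈28.929⌉ = 29 payments; the last is £58.41.
Total paid = 28·£62.81 + £58.41 = £1,817.09.
Total interest = total paid − principal = £1,817.09 − £1,350.00 = £467.09.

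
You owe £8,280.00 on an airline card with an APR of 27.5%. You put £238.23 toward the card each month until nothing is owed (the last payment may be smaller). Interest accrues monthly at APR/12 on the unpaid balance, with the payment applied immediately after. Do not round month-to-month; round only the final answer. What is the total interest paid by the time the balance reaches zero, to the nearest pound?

£8,460

Monthly rate r = 27.5%/12 = 2.29167% = 0.0229167.
Payoff takes n = ⌈−ln(1 − rB₀/P)/ln(1+r)⌉ = ⌈70.266⌉ = 71 payments; the last is £63.86.
Total paid = 70·£238.23 + £63.86 = £16,739.96.
Total interest = total paid − principal = £16,739.96 − £8,280.00 = £8,459.96.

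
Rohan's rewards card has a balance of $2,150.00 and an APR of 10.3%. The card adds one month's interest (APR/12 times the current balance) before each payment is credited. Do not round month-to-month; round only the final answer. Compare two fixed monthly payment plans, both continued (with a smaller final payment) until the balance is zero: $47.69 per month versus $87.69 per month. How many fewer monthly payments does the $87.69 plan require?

Monthly rate r = 10.3%/12 = 0.858333% = 0.00858333.
At $47.69/mo: n = ⌈−ln(1 − rB₀/P)/ln(1+r)⌉ = 58 payments (last $12.12); total interest = total paid − $2,150.00 = $580.45.
At $87.69/mo: 28 payments (last $56.81); total interest $274.44.
Payments saved = 58 − 28 = 30.

30 fewer payments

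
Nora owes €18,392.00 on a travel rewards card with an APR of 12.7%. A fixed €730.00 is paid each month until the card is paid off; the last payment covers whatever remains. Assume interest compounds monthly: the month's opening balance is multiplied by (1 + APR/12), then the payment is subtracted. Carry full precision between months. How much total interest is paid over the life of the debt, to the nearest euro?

Monthly rate r = 12.7%/12 = 1.05833% = 0.0105833.
Payoff takes n = ⌈−ln(1 − rB₀/P)/ln(1+r)⌉ = ⌈29.458⌉ = 30 payments; the last is €334.99.
Total paid = 29·€730.00 + €334.99 = €21,504.99.
Total interest = total paid − principal = €21,504.99 − €18,392.00 = €3,112.99.

€3,113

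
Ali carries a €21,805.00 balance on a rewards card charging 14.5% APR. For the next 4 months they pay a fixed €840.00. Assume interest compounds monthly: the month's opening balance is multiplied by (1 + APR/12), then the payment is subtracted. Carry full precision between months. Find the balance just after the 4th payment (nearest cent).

Monthly rate r = 14.5%/12 = 1.20833% = 0.0120833.
Each month: B ← B·(1+r) − €840.00.
Month 1: interest €263.48; balance after payment €21,228.48.
Month 2: interest €256.51; balance after payment €20,644.99.
Month 3: interest €249.46; balance after payment €20,054.45.
Month 4: interest €242.32; balance after payment €19,456.77.

€19,456.77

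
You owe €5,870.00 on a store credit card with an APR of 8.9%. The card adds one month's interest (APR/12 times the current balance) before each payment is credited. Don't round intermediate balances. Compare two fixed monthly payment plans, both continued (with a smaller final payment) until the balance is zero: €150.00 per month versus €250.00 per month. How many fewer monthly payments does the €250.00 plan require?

21 fewer payments

Monthly rate r = 8.9%/12 = 0.741667% = 0.00741667.
At €150.00/mo: n = ⌈−ln(1 − rB₀/P)/ln(1+r)⌉ = 47 payments (last €59.39); total interest = total paid − €5,870.00 = €1,089.39.
At €250.00/mo: 26 payments (last €223.44); total interest €603.44.
Payments saved = 47 − 26 = 21.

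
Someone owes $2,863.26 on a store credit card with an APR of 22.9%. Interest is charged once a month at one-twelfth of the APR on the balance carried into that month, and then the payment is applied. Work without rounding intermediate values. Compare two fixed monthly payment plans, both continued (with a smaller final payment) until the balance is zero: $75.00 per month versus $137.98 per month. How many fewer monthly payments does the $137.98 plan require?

Monthly rate r = 22.9%/12 = 1.90833% = 0.0190833.
At $75.00/mo: n = ⌈−ln(1 − rB₀/P)/ln(1+r)⌉ = 69 payments (last $73.42); total interest = total paid − $2,863.26 = $2,310.16.
At $137.98/mo: 27 payments (last $92.95); total interest $817.17.
Payments saved = 69 − 27 = 42.

42 fewer payments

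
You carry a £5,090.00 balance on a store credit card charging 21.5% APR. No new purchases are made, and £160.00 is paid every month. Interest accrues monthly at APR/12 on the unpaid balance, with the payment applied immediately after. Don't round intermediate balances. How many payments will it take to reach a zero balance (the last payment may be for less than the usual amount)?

48 months

Monthly rate r = 21.5%/12 = 1.79167% = 0.0179167.
Recurrence: B ← B·(1+r) − £160.00.
Month 1: interest £91.20; balance after payment £5,021.20.
Month 2: interest £89.96; balance after payment £4,951.16.
Closed form: n = −ln(1 − rB₀/P)/ln(1+r) = −ln(0.43003)/ln(1.01792) ≈ 47.523, so the balance reaches zero during payment 48.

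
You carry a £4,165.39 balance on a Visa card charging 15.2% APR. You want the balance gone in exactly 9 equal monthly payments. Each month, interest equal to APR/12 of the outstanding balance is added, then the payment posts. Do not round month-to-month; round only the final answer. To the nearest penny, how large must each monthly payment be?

Monthly rate r = 15.2%/12 = 1.26667% = 0.0126667.
Level-payment amortization: P = B₀·r / (1 − (1+r)^(−n)) = 4165.39·0.0126667 / (1 − 1.01267^(−9)).
Denominator 1 − (1+r)^(−9) = 0.107102994.
P = 52.7616 / 0.107102994 ≈ 492.62.

£492.62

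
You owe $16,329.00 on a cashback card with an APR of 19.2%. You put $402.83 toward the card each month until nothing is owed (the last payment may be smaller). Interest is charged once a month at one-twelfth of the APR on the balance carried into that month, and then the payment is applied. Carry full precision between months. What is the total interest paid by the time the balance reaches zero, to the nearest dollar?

Monthly rate r = 19.2%/12 = 1.6% = 0.016.
Payoff takes n = ⌈−ln(1 − rB₀/P)/ln(1+r)⌉ = ⌈65.881⌉ = 66 payments; the last is $355.14.
Total paid = 65·$402.83 + $355.14 = $26,539.09.
Total interest = total paid − principal = $26,539.09 − $16,329.00 = $10,210.09.

$10,210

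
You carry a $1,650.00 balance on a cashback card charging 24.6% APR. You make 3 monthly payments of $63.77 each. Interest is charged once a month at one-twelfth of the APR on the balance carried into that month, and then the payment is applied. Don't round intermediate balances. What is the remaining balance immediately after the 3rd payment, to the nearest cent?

Monthly rate r = 24.6%/12 = 2.05% = 0.0205.
Each month: B ← B·(1+r) − $63.77.
Month 1: interest $33.83; balance after payment $1,620.06.
Month 2: interest $33.21; balance after payment $1,589.50.
Month 3: interest $32.58; balance after payment $1,558.31.

$1,558.31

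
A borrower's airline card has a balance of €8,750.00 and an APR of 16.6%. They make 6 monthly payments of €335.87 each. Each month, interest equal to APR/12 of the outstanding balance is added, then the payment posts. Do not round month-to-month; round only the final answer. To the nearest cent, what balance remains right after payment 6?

€7,415.62

Monthly rate r = 16.6%/12 = 1.38333% = 0.0138333.
Each month: B ← B·(1+r) − €335.87.
Month 1: interest €121.04; balance after payment €8,535.17.
Month 2: interest €118.07; balance after payment €8,317.37.
Month 3: interest €115.06; balance after payment €8,096.56.
Month 4: interest €112.00; balance after payment €7,872.69.
Month 5: interest €108.91; balance after payment €7,645.73.
Month 6: interest €105.77; balance after payment €7,415.62.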